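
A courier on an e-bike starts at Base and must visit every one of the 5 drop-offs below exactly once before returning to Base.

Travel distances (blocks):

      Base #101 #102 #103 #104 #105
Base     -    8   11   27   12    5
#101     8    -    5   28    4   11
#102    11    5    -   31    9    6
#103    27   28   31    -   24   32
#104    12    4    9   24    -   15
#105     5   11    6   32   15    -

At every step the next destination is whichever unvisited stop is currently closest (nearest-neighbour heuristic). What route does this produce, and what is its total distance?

71 blocks along Base → #105 → #102 → #101 → #104 → #103 → Base.

Base → [#105:5 / #101:8 / #102:11 / #104:12 / #103:27] → #105 (5)
#105 → [#102:6 / #101:11 / #104:15 / #103:32] → #102 (6)
#102 → [#101:5 / #104:9 / #103:31] → #101 (5)
#101 → [#104:4 / #103:28] → #104 (4)
#104 → [#103:24] → #103 (24)
Return #103→Base: 27.
Total = 5 + 6 + 5 + 4 + 24 + 27 = 71.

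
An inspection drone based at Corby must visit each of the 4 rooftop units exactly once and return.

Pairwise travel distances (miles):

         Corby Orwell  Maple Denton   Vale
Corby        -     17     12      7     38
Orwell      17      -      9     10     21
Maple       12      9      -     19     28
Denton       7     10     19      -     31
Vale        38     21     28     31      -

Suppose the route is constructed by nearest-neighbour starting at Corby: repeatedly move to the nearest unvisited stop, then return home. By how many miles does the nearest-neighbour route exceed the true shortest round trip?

14 miles longer than the optimal tour.

Corby: Denton=7, Maple=12, Orwell=17, Vale=38 ⇒ Denton
Denton: Orwell=10, Maple=19, Vale=31 ⇒ Orwell
Orwell: Maple=9, Vale=21 ⇒ Maple
Maple: Vale=28 ⇒ Vale
NN route Corby → Denton → Orwell → Maple → Vale → Corby costs 92.
Optimal: Corby → Maple → Vale → Orwell → Denton → Corby costs 78 (by enumerating all 12 distinct tours).
Excess = 92 − 78 = 14.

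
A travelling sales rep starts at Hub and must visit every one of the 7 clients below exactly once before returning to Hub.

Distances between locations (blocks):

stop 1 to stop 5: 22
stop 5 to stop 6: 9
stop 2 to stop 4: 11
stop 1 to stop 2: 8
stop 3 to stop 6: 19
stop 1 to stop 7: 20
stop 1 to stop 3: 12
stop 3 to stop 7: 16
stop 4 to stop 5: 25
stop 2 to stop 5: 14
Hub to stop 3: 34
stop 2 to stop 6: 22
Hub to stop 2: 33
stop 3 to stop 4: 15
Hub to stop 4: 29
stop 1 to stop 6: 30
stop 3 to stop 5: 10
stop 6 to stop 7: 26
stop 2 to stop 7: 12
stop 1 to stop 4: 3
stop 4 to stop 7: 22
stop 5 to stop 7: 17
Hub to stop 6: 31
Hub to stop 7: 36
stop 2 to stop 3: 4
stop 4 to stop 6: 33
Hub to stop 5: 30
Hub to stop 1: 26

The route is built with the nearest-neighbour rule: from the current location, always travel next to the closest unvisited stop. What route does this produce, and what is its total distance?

Nearest-neighbour total = 125 blocks; route Hub → stop 1 → stop 4 → stop 2 → stop 3 → stop 5 → stop 6 → stop 7 → Hub.

At Hub the remaining stops are stop 1 26, stop 4 29, stop 5 30, stop 6 31, stop 2 33, stop 3 34, stop 7 36; go to stop 1.
At stop 1 the remaining stops are stop 4 3, stop 2 8, stop 3 12, stop 7 20, stop 5 22, stop 6 30; go to stop 4.
At stop 4 the remaining stops are stop 2 11, stop 3 15, stop 7 22, stop 5 25, stop 6 33; go to stop 2.
At stop 2 the remaining stops are stop 3 4, stop 7 12, stop 5 14, stop 6 22; go to stop 3.
At stop 3 the remaining stops are stop 5 10, stop 7 16, stop 6 19; go to stop 5.
At stop 5 the remaining stops are stop 6 9, stop 7 17; go to stop 6.
At stop 6 the remaining stops are stop 7 26; go to stop 7.
Return stop 7→Hub: 36.
Total = 26 + 3 + 11 + 4 + 10 + 9 + 26 + 36 = 125.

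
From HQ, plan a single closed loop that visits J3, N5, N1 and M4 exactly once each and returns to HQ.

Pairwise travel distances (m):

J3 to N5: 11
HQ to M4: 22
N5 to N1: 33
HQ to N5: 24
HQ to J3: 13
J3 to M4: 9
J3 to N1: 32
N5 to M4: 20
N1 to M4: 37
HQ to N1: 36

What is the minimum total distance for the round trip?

HQ - J3 - N5 - N1 - M4 - HQ: 13+11+33+37+22 = 116
HQ - J3 - N5 - M4 - N1 - HQ: 13+11+20+37+36 = 117
HQ - J3 - N1 - N5 - M4 - HQ: 13+32+33+20+22 = 120
HQ - J3 - N1 - M4 - N5 - HQ: 13+32+37+20+24 = 126
HQ - J3 - M4 - N5 - N1 - HQ: 13+9+20+33+36 = 111
HQ - J3 - M4 - N1 - N5 - HQ: 13+9+37+33+24 = 116
HQ - N5 - J3 - N1 - M4 - HQ: 24+11+32+37+22 = 126
HQ - N5 - J3 - M4 - N1 - HQ: 24+11+9+37+36 = 117
HQ - N5 - N1 - J3 - M4 - HQ: 24+33+32+9+22 = 120
HQ - N5 - M4 - J3 - N1 - HQ: 24+20+9+32+36 = 121
HQ - N1 - J3 - N5 - M4 - HQ: 36+32+11+20+22 = 121
HQ - N1 - N5 - J3 - M4 - HQ: 36+33+11+9+22 = 111
The minimum is 111.
One optimal route: HQ → J3 → M4 → N5 → N1 → HQ (or its reverse).

Minimum total distance: 111 m.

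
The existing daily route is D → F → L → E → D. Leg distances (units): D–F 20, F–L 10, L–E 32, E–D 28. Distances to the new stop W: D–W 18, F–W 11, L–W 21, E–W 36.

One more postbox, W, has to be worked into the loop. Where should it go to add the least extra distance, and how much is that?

Minimum extra distance: 9, inserting W between D and F.

Insertion cost between consecutive stops i–j is d(i,W) + d(W,j) − d(i,j):
  between D and F: 18 + 11 − 20 = 9
  between F and L: 11 + 21 − 10 = 22
  between L and E: 21 + 36 − 32 = 25
  between E and D: 36 + 18 − 28 = 26
Cheapest insertion is between D and F, adding 9.
New total = 90 + 9 = 99.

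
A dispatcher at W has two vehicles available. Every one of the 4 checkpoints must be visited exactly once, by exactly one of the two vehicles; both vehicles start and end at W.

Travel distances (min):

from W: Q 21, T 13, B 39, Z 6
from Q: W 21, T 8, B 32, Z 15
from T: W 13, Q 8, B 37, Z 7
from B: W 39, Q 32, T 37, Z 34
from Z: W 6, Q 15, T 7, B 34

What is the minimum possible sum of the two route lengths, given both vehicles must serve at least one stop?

Minimum combined distance: 104 min.

Try each way of splitting the stops between the two vehicles (each non-empty) and, for each split, find the best tour for each vehicle:
  {Q} + {T, B, Z}: 42 + 89 = 131
  {T} + {Q, B, Z}: 26 + 92 = 118
  {Q, T} + {B, Z}: 42 + 79 = 121
  {B} + {Q, T, Z}: 78 + 42 = 120
  {Q, B} + {T, Z}: 92 + 26 = 118
  {T, B} + {Q, Z}: 89 + 42 = 131
  … (7 splits in total)
  {Q, T, B} + {Z}: 92 + 12 = 104  ← best
Best: vehicle 1 W → T → Q → B → W = 92; vehicle 2 W → Z → W = 12; combined 104.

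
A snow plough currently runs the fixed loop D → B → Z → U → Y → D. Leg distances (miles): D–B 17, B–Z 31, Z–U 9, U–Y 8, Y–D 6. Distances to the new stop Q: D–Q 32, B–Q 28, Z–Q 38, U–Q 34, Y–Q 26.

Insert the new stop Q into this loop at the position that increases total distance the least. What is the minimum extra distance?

Insertion cost between consecutive stops i–j is d(i,Q) + d(Q,j) − d(i,j):
  between D and B: 32 + 28 − 17 = 43
  between B and Z: 28 + 38 − 31 = 35
  between Z and U: 38 + 34 − 9 = 63
  between U and Y: 34 + 26 − 8 = 52
  between Y and D: 26 + 32 − 6 = 52
Cheapest insertion is between B and Z, adding 35.
New total = 71 + 35 = 106.

Minimum extra distance: 35 miles, inserting Q between B and Z.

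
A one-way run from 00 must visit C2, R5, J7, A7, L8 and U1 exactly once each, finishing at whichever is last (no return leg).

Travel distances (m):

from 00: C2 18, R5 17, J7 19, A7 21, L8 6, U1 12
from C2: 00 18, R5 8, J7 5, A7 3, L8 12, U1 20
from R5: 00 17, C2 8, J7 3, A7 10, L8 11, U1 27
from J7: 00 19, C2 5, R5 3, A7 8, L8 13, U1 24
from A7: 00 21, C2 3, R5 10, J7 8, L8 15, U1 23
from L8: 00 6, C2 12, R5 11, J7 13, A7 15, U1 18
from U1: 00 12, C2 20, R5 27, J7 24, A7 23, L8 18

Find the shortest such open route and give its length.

There are 6! = 720 possible orderings.
00 - C2 - R5 - J7 - A7 - L8 - U1: 18+8+3+8+15+18 = 70
00 - C2 - R5 - J7 - A7 - U1 - L8: 18+8+3+8+23+18 = 78
00 - C2 - R5 - J7 - L8 - A7 - U1: 18+8+3+13+15+23 = 80
00 - C2 - R5 - J7 - L8 - U1 - A7: 18+8+3+13+18+23 = 83
00 - C2 - R5 - J7 - U1 - A7 - L8: 18+8+3+24+23+15 = 91
00 - C2 - R5 - J7 - U1 - L8 - A7: 18+8+3+24+18+15 = 86
00 - C2 - R5 - A7 - J7 - L8 - U1: 18+8+10+8+13+18 = 75
00 - C2 - R5 - A7 - J7 - U1 - L8: 18+8+10+8+24+18 = 86
… (712 more)
00 - L8 - R5 - J7 - C2 - A7 - U1: 6+11+3+5+3+23 = 51  ← best
The minimum is 51.
One shortest path: 00 → L8 → R5 → J7 → C2 → A7 → U1.

Shortest open route: 51 m.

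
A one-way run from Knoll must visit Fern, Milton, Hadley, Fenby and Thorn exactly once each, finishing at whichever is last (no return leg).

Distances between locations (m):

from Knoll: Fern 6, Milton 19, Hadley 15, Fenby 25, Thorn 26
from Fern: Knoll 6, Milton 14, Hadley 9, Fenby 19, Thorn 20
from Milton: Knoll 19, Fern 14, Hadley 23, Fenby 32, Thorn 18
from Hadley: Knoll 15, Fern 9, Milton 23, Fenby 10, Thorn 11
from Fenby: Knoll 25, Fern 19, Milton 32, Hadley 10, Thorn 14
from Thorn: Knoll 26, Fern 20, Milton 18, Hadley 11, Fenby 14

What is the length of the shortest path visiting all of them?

Minimum one-way distance = 57 m.

There are 5! = 120 possible orderings.
Knoll → Fern → Milton → Hadley → Fenby → Thorn: 6+14+23+10+14 = 67
Knoll → Fern → Milton → Hadley → Thorn → Fenby: 6+14+23+11+14 = 68
Knoll → Fern → Milton → Fenby → Hadley → Thorn: 6+14+32+10+11 = 73
Knoll → Fern → Milton → Fenby → Thorn → Hadley: 6+14+32+14+11 = 77
Knoll → Fern → Milton → Thorn → Hadley → Fenby: 6+14+18+11+10 = 59
Knoll → Fern → Milton → Thorn → Fenby → Hadley: 6+14+18+14+10 = 62
Knoll → Fern → Hadley → Milton → Fenby → Thorn: 6+9+23+32+14 = 84
Knoll → Fern → Hadley → Milton → Thorn → Fenby: 6+9+23+18+14 = 70
Knoll → Fern → Hadley → Fenby → Milton → Thorn: 6+9+10+32+18 = 75
Knoll → Fern → Hadley → Fenby → Thorn → Milton: 6+9+10+14+18 = 57
Knoll → Fern → Hadley → Thorn → Milton → Fenby: 6+9+11+18+32 = 76
Knoll → Fern → Hadley → Thorn → Fenby → Milton: 6+9+11+14+32 = 72
Knoll → Fern → Fenby → Milton → Hadley → Thorn: 6+19+32+23+11 = 91
Knoll → Fern → Fenby → Milton → Thorn → Hadley: 6+19+32+18+11 = 86
… (106 more)
The minimum is 57.
One shortest path: Knoll → Fern → Hadley → Fenby → Thorn → Milton.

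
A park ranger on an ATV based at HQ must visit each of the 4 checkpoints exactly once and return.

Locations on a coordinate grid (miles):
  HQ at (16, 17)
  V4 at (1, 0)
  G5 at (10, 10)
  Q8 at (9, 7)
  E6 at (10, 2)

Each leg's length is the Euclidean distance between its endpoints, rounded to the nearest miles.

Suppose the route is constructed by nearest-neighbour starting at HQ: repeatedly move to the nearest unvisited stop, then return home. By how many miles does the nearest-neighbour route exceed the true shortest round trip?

HQ: G5=9, Q8=12, E6=16, V4=23 ⇒ G5
G5: Q8=3, E6=8, V4=13 ⇒ Q8
Q8: E6=5, V4=11 ⇒ E6
E6: V4=9 ⇒ V4
NN route HQ → G5 → Q8 → E6 → V4 → HQ costs 49.
Optimal: HQ → G5 → V4 → E6 → Q8 → HQ costs 48 (by enumerating all 12 distinct tours).
Excess = 49 − 48 = 1.

The nearest-neighbour route is 1 miles longer than optimal.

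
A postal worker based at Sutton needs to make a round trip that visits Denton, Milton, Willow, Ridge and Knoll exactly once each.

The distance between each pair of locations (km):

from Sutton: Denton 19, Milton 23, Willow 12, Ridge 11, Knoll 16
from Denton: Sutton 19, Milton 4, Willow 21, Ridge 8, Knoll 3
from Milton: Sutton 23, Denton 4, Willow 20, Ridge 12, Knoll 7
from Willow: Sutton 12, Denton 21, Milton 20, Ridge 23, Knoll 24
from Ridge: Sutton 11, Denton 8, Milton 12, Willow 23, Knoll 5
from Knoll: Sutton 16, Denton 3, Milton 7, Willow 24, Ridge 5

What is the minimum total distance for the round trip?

55 km — the shortest possible round trip.

With 5 stops there are 5!/2 = 60 distinct round trips (a route and its reverse cost the same).
Sutton→Denton→Milton→Willow→Ridge→Knoll→Sutton: 19+4+20+23+5+16 = 87
Sutton→Denton→Milton→Willow→Knoll→Ridge→Sutton: 19+4+20+24+5+11 = 83
Sutton→Denton→Milton→Ridge→Willow→Knoll→Sutton: 19+4+12+23+24+16 = 98
Sutton→Denton→Milton→Ridge→Knoll→Willow→Sutton: 19+4+12+5+24+12 = 76
Sutton→Denton→Milton→Knoll→Willow→Ridge→Sutton: 19+4+7+24+23+11 = 88
Sutton→Denton→Milton→Knoll→Ridge→Willow→Sutton: 19+4+7+5+23+12 = 70
Sutton→Denton→Willow→Milton→Ridge→Knoll→Sutton: 19+21+20+12+5+16 = 93
Sutton→Denton→Willow→Milton→Knoll→Ridge→Sutton: 19+21+20+7+5+11 = 83
Sutton→Denton→Willow→Ridge→Milton→Knoll→Sutton: 19+21+23+12+7+16 = 98
Sutton→Denton→Willow→Ridge→Knoll→Milton→Sutton: 19+21+23+5+7+23 = 98
Sutton→Denton→Willow→Knoll→Milton→Ridge→Sutton: 19+21+24+7+12+11 = 94
Sutton→Denton→Willow→Knoll→Ridge→Milton→Sutton: 19+21+24+5+12+23 = 104
Sutton→Denton→Ridge→Milton→Willow→Knoll→Sutton: 19+8+12+20+24+16 = 99
Sutton→Denton→Ridge→Milton→Knoll→Willow→Sutton: 19+8+12+7+24+12 = 82
… (46 more)
Sutton→Willow→Milton→Denton→Knoll→Ridge→Sutton: 12+20+4+3+5+11 = 55  ← best
The minimum is 55.
One optimal route: Sutton → Willow → Milton → Denton → Knoll → Ridge → Sutton (or its reverse).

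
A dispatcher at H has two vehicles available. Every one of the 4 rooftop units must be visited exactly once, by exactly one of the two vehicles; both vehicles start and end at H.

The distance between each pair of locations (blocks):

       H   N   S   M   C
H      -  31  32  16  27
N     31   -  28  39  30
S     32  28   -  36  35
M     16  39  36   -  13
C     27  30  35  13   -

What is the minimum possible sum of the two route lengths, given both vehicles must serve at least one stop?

147 blocks — the smallest possible combined total.

There are 2^3 − 1 = 7 ways to divide the 4 stops into two non-empty groups. For each, the best each vehicle can do is its own shortest tour through its group:
  {N} + {S, M, C}: 62 + 96 = 158
  {S} + {N, M, C}: 64 + 90 = 154
  {N, S} + {M, C}: 91 + 56 = 147
  {M} + {N, S, C}: 32 + 117 = 149
  {N, M} + {S, C}: 86 + 94 = 180
  {S, M} + {N, C}: 84 + 88 = 172
  … (7 splits in total)
Best: vehicle 1 H → N → S → H = 91; vehicle 2 H → M → C → H = 56; combined 147.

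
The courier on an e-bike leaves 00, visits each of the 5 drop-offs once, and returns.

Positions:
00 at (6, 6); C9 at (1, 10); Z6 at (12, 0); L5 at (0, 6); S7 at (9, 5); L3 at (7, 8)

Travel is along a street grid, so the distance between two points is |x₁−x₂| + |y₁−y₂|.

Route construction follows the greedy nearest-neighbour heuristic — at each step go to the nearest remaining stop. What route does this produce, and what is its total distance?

At 00 the remaining stops are L3 3, S7 4, L5 6, C9 9, Z6 12; go to L3.
At L3 the remaining stops are S7 5, C9 8, L5 9, Z6 13; go to S7.
At S7 the remaining stops are Z6 8, L5 10, C9 13; go to Z6.
At Z6 the remaining stops are L5 18, C9 21; go to L5.
At L5 the remaining stops are C9 5; go to C9.
Return C9→00: 9.
Total = 3 + 5 + 8 + 18 + 5 + 9 = 48.

Nearest-neighbour total = 48; route 00 → L3 → S7 → Z6 → L5 → C9 → 00.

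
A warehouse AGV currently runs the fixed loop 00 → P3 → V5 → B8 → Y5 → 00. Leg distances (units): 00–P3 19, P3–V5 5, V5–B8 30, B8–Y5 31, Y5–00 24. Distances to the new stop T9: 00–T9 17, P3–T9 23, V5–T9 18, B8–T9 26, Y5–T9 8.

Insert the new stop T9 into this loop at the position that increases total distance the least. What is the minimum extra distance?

Minimum extra distance: 1, inserting T9 between Y5 and 00.

Insertion cost between consecutive stops i–j is d(i,T9) + d(T9,j) − d(i,j):
  between 00 and P3: 17 + 23 − 19 = 21
  between P3 and V5: 23 + 18 − 5 = 36
  between V5 and B8: 18 + 26 − 30 = 14
  between B8 and Y5: 26 + 8 − 31 = 3
  between Y5 and 00: 8 + 17 − 24 = 1
Cheapest insertion is between Y5 and 00, adding 1.
New total = 109 + 1 = 110.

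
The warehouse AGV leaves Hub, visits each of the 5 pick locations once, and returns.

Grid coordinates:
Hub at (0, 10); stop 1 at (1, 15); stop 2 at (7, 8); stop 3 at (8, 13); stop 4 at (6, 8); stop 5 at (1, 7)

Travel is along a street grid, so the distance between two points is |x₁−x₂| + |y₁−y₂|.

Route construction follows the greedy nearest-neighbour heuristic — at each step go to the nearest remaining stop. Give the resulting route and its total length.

At Hub the remaining stops are stop 5 4, stop 1 6, stop 4 8, stop 2 9, stop 3 11; go to stop 5.
At stop 5 the remaining stops are stop 4 6, stop 2 7, stop 1 8, stop 3 13; go to stop 4.
At stop 4 the remaining stops are stop 2 1, stop 3 7, stop 1 12; go to stop 2.
At stop 2 the remaining stops are stop 3 6, stop 1 13; go to stop 3.
At stop 3 the remaining stops are stop 1 9; go to stop 1.
Return stop 1→Hub: 6.
Total = 4 + 6 + 1 + 6 + 9 + 6 = 32.

32 along Hub → stop 5 → stop 4 → stop 2 → stop 3 → stop 1 → Hub.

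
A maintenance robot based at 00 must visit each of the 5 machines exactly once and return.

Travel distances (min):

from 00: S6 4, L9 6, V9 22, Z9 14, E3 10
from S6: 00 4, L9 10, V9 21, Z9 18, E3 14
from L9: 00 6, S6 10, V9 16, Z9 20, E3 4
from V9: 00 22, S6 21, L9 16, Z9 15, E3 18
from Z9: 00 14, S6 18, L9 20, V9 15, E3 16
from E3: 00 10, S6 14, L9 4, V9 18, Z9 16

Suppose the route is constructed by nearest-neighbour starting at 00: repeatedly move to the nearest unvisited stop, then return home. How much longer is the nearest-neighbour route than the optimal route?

From 00: S6=4, L9=6, E3=10, Z9=14, V9=22 → choose S6 (4).
From S6: L9=10, E3=14, Z9=18, V9=21 → choose L9 (10).
From L9: E3=4, V9=16, Z9=20 → choose E3 (4).
From E3: Z9=16, V9=18 → choose Z9 (16).
From Z9: V9=15 → choose V9 (15).
NN route 00 → S6 → L9 → E3 → Z9 → V9 → 00 costs 71.
Optimal: 00 → S6 → L9 → E3 → V9 → Z9 → 00 costs 65 (by enumerating all 60 distinct tours).
Excess = 71 − 65 = 6.

6 min longer than the optimal tour.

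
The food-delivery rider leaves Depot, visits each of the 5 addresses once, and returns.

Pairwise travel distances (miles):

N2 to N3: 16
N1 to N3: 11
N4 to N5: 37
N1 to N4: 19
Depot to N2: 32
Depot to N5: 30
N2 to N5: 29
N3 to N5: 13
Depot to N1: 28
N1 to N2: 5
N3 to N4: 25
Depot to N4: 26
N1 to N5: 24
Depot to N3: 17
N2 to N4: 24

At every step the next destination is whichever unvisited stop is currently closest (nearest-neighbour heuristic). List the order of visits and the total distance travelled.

Total distance 124 miles via the nearest-neighbour route Depot → N3 → N1 → N2 → N4 → N5 → Depot.

Depot → [N3:17 / N4:26 / N1:28 / N5:30 / N2:32] → N3 (17)
N3 → [N1:11 / N5:13 / N2:16 / N4:25] → N1 (11)
N1 → [N2:5 / N4:19 / N5:24] → N2 (5)
N2 → [N4:24 / N5:29] → N4 (24)
N4 → [N5:37] → N5 (37)
Return N5→Depot: 30.
Total = 17 + 11 + 5 + 24 + 37 + 30 = 124.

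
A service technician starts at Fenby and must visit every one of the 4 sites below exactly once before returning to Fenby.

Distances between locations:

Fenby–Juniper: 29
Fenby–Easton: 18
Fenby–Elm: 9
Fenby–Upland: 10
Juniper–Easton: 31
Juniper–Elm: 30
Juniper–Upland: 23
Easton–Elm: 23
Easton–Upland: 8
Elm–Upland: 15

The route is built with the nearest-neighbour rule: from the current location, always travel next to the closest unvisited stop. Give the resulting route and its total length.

Nearest-neighbour total = 92; route Fenby → Elm → Upland → Easton → Juniper → Fenby.

Fenby → [Elm:9 / Upland:10 / Easton:18 / Juniper:29] → Elm (9)
Elm → [Upland:15 / Easton:23 / Juniper:30] → Upland (15)
Upland → [Easton:8 / Juniper:23] → Easton (8)
Easton → [Juniper:31] → Juniper (31)
Return Juniper→Fenby: 29.
Total = 9 + 15 + 8 + 31 + 29 = 92.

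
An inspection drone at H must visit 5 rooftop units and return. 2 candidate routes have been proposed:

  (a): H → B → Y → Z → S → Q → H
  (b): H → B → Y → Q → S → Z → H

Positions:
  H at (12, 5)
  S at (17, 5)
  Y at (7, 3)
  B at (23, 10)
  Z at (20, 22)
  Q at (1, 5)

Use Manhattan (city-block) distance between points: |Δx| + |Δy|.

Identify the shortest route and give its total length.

108 — (b) is the shortest.

(a): 16 + 23 + 32 + 20 + 16 + 11 = 118
(b): 16 + 23 + 8 + 16 + 20 + 25 = 108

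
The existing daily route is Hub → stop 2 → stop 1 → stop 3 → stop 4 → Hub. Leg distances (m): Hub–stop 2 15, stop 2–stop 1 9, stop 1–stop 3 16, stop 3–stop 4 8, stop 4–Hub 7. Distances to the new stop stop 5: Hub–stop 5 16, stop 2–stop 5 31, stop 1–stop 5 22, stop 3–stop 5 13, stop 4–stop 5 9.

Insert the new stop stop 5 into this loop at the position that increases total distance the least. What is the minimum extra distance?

Insertion cost between consecutive stops i–j is d(i,stop 5) + d(stop 5,j) − d(i,j):
  between Hub and stop 2: 16 + 31 − 15 = 32
  between stop 2 and stop 1: 31 + 22 − 9 = 44
  between stop 1 and stop 3: 22 + 13 − 16 = 19
  between stop 3 and stop 4: 13 + 9 − 8 = 14
  between stop 4 and Hub: 9 + 16 − 7 = 18
Cheapest insertion is between stop 3 and stop 4, adding 14.
New total = 55 + 14 = 69.

+14 m — insert stop 5 between stop 3 and stop 4.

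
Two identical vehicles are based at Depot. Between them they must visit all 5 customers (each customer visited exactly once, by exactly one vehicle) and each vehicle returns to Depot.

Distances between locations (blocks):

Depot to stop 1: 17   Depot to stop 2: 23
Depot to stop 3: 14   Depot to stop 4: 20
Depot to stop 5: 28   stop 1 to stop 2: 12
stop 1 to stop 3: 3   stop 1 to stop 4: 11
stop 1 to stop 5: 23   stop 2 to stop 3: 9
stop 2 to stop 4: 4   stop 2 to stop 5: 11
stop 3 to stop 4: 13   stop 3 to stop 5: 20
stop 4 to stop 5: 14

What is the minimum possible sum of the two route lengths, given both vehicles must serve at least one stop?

Try each way of splitting the stops between the two vehicles (each non-empty) and, for each split, find the best tour for each vehicle:
  {stop 1} + {stop 2, stop 3, stop 4, stop 5}: 34 + 68 = 102
  {stop 2} + {stop 1, stop 3, stop 4, stop 5}: 46 + 70 = 116
  {stop 1, stop 2} + {stop 3, stop 4, stop 5}: 52 + 68 = 120
  {stop 3} + {stop 1, stop 2, stop 4, stop 5}: 28 + 71 = 99
  {stop 1, stop 3} + {stop 2, stop 4, stop 5}: 34 + 63 = 97
  {stop 2, stop 3} + {stop 1, stop 4, stop 5}: 46 + 70 = 116
  … (15 splits in total)
Best: vehicle 1 Depot → stop 1 → stop 3 → Depot = 34; vehicle 2 Depot → stop 4 → stop 2 → stop 5 → Depot = 63; combined 97.

Minimum combined distance: 97 blocks.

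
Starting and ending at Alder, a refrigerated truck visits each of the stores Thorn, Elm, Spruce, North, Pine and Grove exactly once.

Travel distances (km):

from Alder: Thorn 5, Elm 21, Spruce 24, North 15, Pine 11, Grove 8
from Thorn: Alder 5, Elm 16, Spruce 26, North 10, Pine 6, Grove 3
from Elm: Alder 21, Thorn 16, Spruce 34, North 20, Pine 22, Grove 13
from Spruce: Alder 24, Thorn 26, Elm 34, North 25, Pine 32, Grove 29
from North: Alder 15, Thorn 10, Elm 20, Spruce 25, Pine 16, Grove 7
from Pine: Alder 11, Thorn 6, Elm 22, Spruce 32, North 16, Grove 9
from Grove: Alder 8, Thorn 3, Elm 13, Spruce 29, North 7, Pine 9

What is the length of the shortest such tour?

There are 360 distinct closed tours to check (reversals are equivalent).
Alder - Thorn - Elm - Spruce - North - Pine - Grove - Alder: 5+16+34+25+16+9+8 = 113
Alder - Thorn - Elm - Spruce - North - Grove - Pine - Alder: 5+16+34+25+7+9+11 = 107
Alder - Thorn - Elm - Spruce - Pine - North - Grove - Alder: 5+16+34+32+16+7+8 = 118
Alder - Thorn - Elm - Spruce - Pine - Grove - North - Alder: 5+16+34+32+9+7+15 = 118
Alder - Thorn - Elm - Spruce - Grove - North - Pine - Alder: 5+16+34+29+7+16+11 = 118
Alder - Thorn - Elm - Spruce - Grove - Pine - North - Alder: 5+16+34+29+9+16+15 = 124
Alder - Thorn - Elm - North - Spruce - Pine - Grove - Alder: 5+16+20+25+32+9+8 = 115
Alder - Thorn - Elm - North - Spruce - Grove - Pine - Alder: 5+16+20+25+29+9+11 = 115
… (352 more)
Alder - Thorn - Pine - Elm - Grove - North - Spruce - Alder: 5+6+22+13+7+25+24 = 102  ← best
The minimum is 102.
One optimal route: Alder → Thorn → Pine → Elm → Grove → North → Spruce → Alder (or its reverse).

Minimum total distance: 102 km.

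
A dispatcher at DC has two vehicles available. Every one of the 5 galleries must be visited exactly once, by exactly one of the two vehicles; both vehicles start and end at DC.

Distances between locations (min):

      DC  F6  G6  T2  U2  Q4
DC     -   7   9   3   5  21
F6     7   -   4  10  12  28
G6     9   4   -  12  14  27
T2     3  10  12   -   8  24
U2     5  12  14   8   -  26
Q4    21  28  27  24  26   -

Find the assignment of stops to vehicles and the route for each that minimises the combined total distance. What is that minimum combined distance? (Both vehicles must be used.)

Try each way of splitting the stops between the two vehicles (each non-empty) and, for each split, find the best tour for each vehicle:
  {F6} + {G6, T2, U2, Q4}: 14 + 73 = 87
  {G6} + {F6, T2, U2, Q4}: 18 + 72 = 90
  {F6, G6} + {T2, U2, Q4}: 20 + 58 = 78
  {T2} + {F6, G6, U2, Q4}: 6 + 69 = 75
  {F6, T2} + {G6, U2, Q4}: 20 + 67 = 87
  {G6, T2} + {F6, U2, Q4}: 24 + 66 = 90
  … (15 splits in total)
Best: vehicle 1 DC → T2 → DC = 6; vehicle 2 DC → F6 → G6 → Q4 → U2 → DC = 69; combined 75.

Minimum combined distance: 75 min.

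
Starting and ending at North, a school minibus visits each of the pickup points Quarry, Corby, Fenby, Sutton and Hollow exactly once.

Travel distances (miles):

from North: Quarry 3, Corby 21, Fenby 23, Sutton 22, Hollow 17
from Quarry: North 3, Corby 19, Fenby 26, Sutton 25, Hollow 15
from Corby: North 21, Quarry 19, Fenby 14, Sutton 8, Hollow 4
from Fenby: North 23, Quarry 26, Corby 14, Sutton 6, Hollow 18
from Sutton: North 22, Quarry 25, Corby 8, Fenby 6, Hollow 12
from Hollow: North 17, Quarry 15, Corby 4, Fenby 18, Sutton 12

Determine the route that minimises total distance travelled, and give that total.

Shortest round trip = 59 miles.

North→Quarry→Corby→Fenby→Sutton→Hollow→North: 3+19+14+6+12+17 = 71
North→Quarry→Corby→Fenby→Hollow→Sutton→North: 3+19+14+18+12+22 = 88
North→Quarry→Corby→Sutton→Fenby→Hollow→North: 3+19+8+6+18+17 = 71
North→Quarry→Corby→Sutton→Hollow→Fenby→North: 3+19+8+12+18+23 = 83
North→Quarry→Corby→Hollow→Fenby→Sutton→North: 3+19+4+18+6+22 = 72
North→Quarry→Corby→Hollow→Sutton→Fenby→North: 3+19+4+12+6+23 = 67
North→Quarry→Fenby→Corby→Sutton→Hollow→North: 3+26+14+8+12+17 = 80
North→Quarry→Fenby→Corby→Hollow→Sutton→North: 3+26+14+4+12+22 = 81
North→Quarry→Fenby→Sutton→Corby→Hollow→North: 3+26+6+8+4+17 = 64
North→Quarry→Fenby→Sutton→Hollow→Corby→North: 3+26+6+12+4+21 = 72
North→Quarry→Fenby→Hollow→Corby→Sutton→North: 3+26+18+4+8+22 = 81
North→Quarry→Fenby→Hollow→Sutton→Corby→North: 3+26+18+12+8+21 = 88
North→Quarry→Sutton→Corby→Fenby→Hollow→North: 3+25+8+14+18+17 = 85
North→Quarry→Sutton→Corby→Hollow→Fenby→North: 3+25+8+4+18+23 = 81
… (46 more)
North→Quarry→Hollow→Corby→Sutton→Fenby→North: 3+15+4+8+6+23 = 59  ← best
The minimum is 59.
One optimal route: North → Quarry → Hollow → Corby → Sutton → Fenby → North (or its reverse).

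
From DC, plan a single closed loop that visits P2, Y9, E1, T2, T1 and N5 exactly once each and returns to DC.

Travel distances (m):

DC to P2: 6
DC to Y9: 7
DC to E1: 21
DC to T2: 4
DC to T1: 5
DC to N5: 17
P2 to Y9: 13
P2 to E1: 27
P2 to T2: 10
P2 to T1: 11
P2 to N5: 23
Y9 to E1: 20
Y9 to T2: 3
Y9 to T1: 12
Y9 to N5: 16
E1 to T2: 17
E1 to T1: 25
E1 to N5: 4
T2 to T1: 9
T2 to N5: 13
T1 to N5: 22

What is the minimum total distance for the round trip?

There are 360 distinct closed tours to check (reversals are equivalent).
DC-P2-Y9-E1-T2-T1-N5-DC: 6+13+20+17+9+22+17 = 104
DC-P2-Y9-E1-T2-N5-T1-DC: 6+13+20+17+13+22+5 = 96
DC-P2-Y9-E1-T1-T2-N5-DC: 6+13+20+25+9+13+17 = 103
DC-P2-Y9-E1-T1-N5-T2-DC: 6+13+20+25+22+13+4 = 103
DC-P2-Y9-E1-N5-T2-T1-DC: 6+13+20+4+13+9+5 = 70
DC-P2-Y9-E1-N5-T1-T2-DC: 6+13+20+4+22+9+4 = 78
DC-P2-Y9-T2-E1-T1-N5-DC: 6+13+3+17+25+22+17 = 103
DC-P2-Y9-T2-E1-N5-T1-DC: 6+13+3+17+4+22+5 = 70
… (352 more)
DC-P2-Y9-T2-N5-E1-T1-DC: 6+13+3+13+4+25+5 = 69  ← best
The minimum is 69.
One optimal route: DC → P2 → Y9 → T2 → N5 → E1 → T1 → DC (or its reverse).

Shortest round trip = 69 m.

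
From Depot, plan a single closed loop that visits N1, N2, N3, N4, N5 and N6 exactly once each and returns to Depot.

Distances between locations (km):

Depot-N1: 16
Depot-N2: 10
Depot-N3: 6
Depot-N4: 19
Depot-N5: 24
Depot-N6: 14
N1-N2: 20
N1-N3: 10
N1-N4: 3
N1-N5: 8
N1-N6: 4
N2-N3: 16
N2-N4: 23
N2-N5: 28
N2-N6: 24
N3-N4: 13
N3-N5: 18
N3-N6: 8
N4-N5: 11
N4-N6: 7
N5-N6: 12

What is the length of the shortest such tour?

There are 360 distinct closed tours to check (reversals are equivalent).
Depot-N1-N2-N3-N4-N5-N6-Depot: 16+20+16+13+11+12+14 = 102
Depot-N1-N2-N3-N4-N6-N5-Depot: 16+20+16+13+7+12+24 = 108
Depot-N1-N2-N3-N5-N4-N6-Depot: 16+20+16+18+11+7+14 = 102
Depot-N1-N2-N3-N5-N6-N4-Depot: 16+20+16+18+12+7+19 = 108
Depot-N1-N2-N3-N6-N4-N5-Depot: 16+20+16+8+7+11+24 = 102
Depot-N1-N2-N3-N6-N5-N4-Depot: 16+20+16+8+12+11+19 = 102
Depot-N1-N2-N4-N3-N5-N6-Depot: 16+20+23+13+18+12+14 = 116
Depot-N1-N2-N4-N3-N6-N5-Depot: 16+20+23+13+8+12+24 = 116
… (352 more)
Depot-N2-N1-N4-N5-N6-N3-Depot: 10+20+3+11+12+8+6 = 70  ← best
The minimum is 70.
One optimal route: Depot → N2 → N1 → N4 → N5 → N6 → N3 → Depot (or its reverse).

Shortest round trip = 70 km.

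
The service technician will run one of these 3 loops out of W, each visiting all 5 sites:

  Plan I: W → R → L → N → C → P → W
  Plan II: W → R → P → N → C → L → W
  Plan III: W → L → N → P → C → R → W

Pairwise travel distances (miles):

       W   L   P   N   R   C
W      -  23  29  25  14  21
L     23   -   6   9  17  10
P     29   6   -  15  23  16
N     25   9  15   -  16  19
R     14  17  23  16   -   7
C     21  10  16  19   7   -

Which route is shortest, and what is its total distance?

Shortest is Plan III, total 84 miles.

Plan I: 14 + 17 + 9 + 19 + 16 + 29 = 104
Plan II: 14 + 23 + 15 + 19 + 10 + 23 = 104
Plan III: 23 + 9 + 15 + 16 + 7 + 14 = 84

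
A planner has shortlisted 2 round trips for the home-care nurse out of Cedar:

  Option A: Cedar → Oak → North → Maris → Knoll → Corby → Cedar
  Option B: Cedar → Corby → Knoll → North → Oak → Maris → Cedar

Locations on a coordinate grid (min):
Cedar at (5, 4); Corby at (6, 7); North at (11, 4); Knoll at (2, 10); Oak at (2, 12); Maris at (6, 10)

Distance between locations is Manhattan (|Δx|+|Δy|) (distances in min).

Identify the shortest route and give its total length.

Option A: 11 + 17 + 11 + 4 + 7 + 4 = 54
Option B: 4 + 7 + 15 + 17 + 6 + 7 = 56

Shortest is Option A, total 54 min.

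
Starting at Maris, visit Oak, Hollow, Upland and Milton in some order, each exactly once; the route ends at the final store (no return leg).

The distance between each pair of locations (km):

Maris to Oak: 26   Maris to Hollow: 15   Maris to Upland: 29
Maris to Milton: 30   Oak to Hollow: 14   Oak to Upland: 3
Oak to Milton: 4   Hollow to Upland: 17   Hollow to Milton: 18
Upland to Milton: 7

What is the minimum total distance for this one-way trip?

39 km — the minimum one-way total.

There are 4! = 24 possible orderings.
Maris→Oak→Hollow→Upland→Milton: 26+14+17+7 = 64
Maris→Oak→Hollow→Milton→Upland: 26+14+18+7 = 65
Maris→Oak→Upland→Hollow→Milton: 26+3+17+18 = 64
Maris→Oak→Upland→Milton→Hollow: 26+3+7+18 = 54
Maris→Oak→Milton→Hollow→Upland: 26+4+18+17 = 65
Maris→Oak→Milton→Upland→Hollow: 26+4+7+17 = 54
Maris→Hollow→Oak→Upland→Milton: 15+14+3+7 = 39
Maris→Hollow→Oak→Milton→Upland: 15+14+4+7 = 40
Maris→Hollow→Upland→Oak→Milton: 15+17+3+4 = 39
Maris→Hollow→Upland→Milton→Oak: 15+17+7+4 = 43
Maris→Hollow→Milton→Oak→Upland: 15+18+4+3 = 40
Maris→Hollow→Milton→Upland→Oak: 15+18+7+3 = 43
Maris→Upland→Oak→Hollow→Milton: 29+3+14+18 = 64
Maris→Upland→Oak→Milton→Hollow: 29+3+4+18 = 54
… (10 more)
The minimum is 39.
One shortest path: Maris → Hollow → Oak → Upland → Milton.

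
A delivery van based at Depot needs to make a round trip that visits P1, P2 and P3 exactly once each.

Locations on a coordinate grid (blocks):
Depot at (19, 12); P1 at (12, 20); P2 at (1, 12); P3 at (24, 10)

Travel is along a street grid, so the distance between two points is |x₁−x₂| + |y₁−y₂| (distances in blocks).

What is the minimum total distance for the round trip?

There are 3 distinct closed tours to check (reversals are equivalent).
Depot→P1→P2→P3→Depot: 15+19+25+7 = 66
Depot→P1→P3→P2→Depot: 15+22+25+18 = 80
Depot→P2→P1→P3→Depot: 18+19+22+7 = 66
The minimum is 66.
One optimal route: Depot → P1 → P2 → P3 → Depot (or its reverse).

Minimum total distance: 66 blocks.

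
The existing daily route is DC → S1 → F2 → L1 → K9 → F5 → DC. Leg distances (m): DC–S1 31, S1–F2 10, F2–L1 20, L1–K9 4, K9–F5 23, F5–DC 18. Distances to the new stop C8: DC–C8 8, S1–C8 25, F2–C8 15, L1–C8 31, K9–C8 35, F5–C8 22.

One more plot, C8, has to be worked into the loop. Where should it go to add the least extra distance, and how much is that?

+2 m — insert C8 between DC and S1.

Insertion cost between consecutive stops i–j is d(i,C8) + d(C8,j) − d(i,j):
  between DC and S1: 8 + 25 − 31 = 2
  between S1 and F2: 25 + 15 − 10 = 30
  between F2 and L1: 15 + 31 − 20 = 26
  between L1 and K9: 31 + 35 − 4 = 62
  between K9 and F5: 35 + 22 − 23 = 34
  between F5 and DC: 22 + 8 − 18 = 12
Cheapest insertion is between DC and S1, adding 2.
New total = 106 + 2 = 108.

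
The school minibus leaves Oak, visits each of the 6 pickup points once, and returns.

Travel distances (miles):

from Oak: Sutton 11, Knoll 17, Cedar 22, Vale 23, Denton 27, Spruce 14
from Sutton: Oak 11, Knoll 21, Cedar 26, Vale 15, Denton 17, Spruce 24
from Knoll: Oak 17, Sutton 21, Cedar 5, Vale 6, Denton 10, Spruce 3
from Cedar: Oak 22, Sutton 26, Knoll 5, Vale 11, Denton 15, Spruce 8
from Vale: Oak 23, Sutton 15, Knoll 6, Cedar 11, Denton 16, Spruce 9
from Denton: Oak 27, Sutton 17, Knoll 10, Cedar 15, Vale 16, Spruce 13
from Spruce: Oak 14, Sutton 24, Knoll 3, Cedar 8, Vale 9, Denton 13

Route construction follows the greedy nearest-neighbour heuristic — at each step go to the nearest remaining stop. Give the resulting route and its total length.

Nearest-neighbour total = 85 miles; route Oak → Sutton → Vale → Knoll → Spruce → Cedar → Denton → Oak.

At Oak the remaining stops are Sutton 11, Spruce 14, Knoll 17, Cedar 22, Vale 23, Denton 27; go to Sutton.
At Sutton the remaining stops are Vale 15, Denton 17, Knoll 21, Spruce 24, Cedar 26; go to Vale.
At Vale the remaining stops are Knoll 6, Spruce 9, Cedar 11, Denton 16; go to Knoll.
At Knoll the remaining stops are Spruce 3, Cedar 5, Denton 10; go to Spruce.
At Spruce the remaining stops are Cedar 8, Denton 13; go to Cedar.
At Cedar the remaining stops are Denton 15; go to Denton.
Return Denton→Oak: 27.
Total = 11 + 15 + 6 + 3 + 8 + 15 + 27 = 85.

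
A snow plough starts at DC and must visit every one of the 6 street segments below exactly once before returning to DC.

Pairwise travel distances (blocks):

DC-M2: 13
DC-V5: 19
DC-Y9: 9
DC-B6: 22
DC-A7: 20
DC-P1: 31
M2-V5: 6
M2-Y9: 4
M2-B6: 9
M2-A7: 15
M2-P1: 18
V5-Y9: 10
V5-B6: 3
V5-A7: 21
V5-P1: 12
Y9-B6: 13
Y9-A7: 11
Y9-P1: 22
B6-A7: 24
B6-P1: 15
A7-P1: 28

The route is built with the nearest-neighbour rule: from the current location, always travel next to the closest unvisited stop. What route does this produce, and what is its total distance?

Nearest-neighbour total = 85 blocks; route DC → Y9 → M2 → V5 → B6 → P1 → A7 → DC.

From DC: distances to unvisited — Y9=9, M2=13, V5=19, A7=20, B6=22, P1=31. Nearest is Y9 (9).
From Y9: distances to unvisited — M2=4, V5=10, A7=11, B6=13, P1=22. Nearest is M2 (4).
From M2: distances to unvisited — V5=6, B6=9, A7=15, P1=18. Nearest is V5 (6).
From V5: distances to unvisited — B6=3, P1=12, A7=21. Nearest is B6 (3).
From B6: distances to unvisited — P1=15, A7=24. Nearest is P1 (15).
From P1: distances to unvisited — A7=28. Nearest is A7 (28).
Return A7→DC: 20.
Total = 9 + 4 + 6 + 3 + 15 + 28 + 20 = 85.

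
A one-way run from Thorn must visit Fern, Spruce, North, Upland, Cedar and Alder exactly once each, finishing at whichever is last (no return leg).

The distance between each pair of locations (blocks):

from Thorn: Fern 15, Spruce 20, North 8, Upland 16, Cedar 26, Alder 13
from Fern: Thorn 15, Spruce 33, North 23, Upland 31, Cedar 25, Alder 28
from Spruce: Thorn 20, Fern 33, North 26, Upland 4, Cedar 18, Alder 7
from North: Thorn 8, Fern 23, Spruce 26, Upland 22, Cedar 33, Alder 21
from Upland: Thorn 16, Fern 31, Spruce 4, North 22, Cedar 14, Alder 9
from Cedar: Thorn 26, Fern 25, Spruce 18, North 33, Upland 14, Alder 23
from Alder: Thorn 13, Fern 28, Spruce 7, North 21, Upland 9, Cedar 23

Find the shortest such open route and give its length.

There are 6! = 720 possible orderings.
Thorn→Fern→Spruce→North→Upland→Cedar→Alder: 15+33+26+22+14+23 = 133
Thorn→Fern→Spruce→North→Upland→Alder→Cedar: 15+33+26+22+9+23 = 128
Thorn→Fern→Spruce→North→Cedar→Upland→Alder: 15+33+26+33+14+9 = 130
Thorn→Fern→Spruce→North→Cedar→Alder→Upland: 15+33+26+33+23+9 = 139
Thorn→Fern→Spruce→North→Alder→Upland→Cedar: 15+33+26+21+9+14 = 118
Thorn→Fern→Spruce→North→Alder→Cedar→Upland: 15+33+26+21+23+14 = 132
Thorn→Fern→Spruce→Upland→North→Cedar→Alder: 15+33+4+22+33+23 = 130
Thorn→Fern→Spruce→Upland→North→Alder→Cedar: 15+33+4+22+21+23 = 118
… (712 more)
Thorn→North→Alder→Spruce→Upland→Cedar→Fern: 8+21+7+4+14+25 = 79  ← best
The minimum is 79.
One shortest path: Thorn → North → Alder → Spruce → Upland → Cedar → Fern.

Minimum one-way distance = 79 blocks.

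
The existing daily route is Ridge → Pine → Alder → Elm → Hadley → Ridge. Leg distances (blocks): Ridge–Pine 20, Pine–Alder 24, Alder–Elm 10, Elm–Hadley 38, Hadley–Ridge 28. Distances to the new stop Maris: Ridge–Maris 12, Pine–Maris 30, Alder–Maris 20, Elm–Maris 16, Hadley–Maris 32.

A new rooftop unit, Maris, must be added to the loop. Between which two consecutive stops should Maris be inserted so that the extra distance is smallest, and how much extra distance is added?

Adding 10 blocks by placing Maris on the Elm–Hadley leg.

Insertion cost between consecutive stops i–j is d(i,Maris) + d(Maris,j) − d(i,j):
  between Ridge and Pine: 12 + 30 − 20 = 22
  between Pine and Alder: 30 + 20 − 24 = 26
  between Alder and Elm: 20 + 16 − 10 = 26
  between Elm and Hadley: 16 + 32 − 38 = 10
  between Hadley and Ridge: 32 + 12 − 28 = 16
Cheapest insertion is between Elm and Hadley, adding 10.
New total = 120 + 10 = 130.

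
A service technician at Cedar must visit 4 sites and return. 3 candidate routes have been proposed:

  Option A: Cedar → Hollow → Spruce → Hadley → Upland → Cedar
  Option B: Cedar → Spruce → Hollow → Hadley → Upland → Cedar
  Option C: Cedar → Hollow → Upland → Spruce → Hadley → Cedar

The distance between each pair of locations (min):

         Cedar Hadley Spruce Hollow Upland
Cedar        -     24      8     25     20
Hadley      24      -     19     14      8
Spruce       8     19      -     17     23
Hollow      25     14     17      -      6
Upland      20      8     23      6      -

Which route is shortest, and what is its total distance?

67 min — Option B is the shortest.

Option A: 25 + 17 + 19 + 8 + 20 = 89
Option B: 8 + 17 + 14 + 8 + 20 = 67
Option C: 25 + 6 + 23 + 19 + 24 = 97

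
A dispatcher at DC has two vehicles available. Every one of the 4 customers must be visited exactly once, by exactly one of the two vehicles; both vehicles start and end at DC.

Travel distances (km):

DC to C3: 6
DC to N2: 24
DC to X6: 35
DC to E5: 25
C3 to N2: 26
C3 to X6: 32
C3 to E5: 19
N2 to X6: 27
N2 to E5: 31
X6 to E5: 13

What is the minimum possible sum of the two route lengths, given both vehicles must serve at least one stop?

101 km — the smallest possible combined total.

There are 2^3 − 1 = 7 ways to divide the 4 stops into two non-empty groups. For each, the best each vehicle can do is its own shortest tour through its group:
  {C3} + {N2, X6, E5}: 12 + 89 = 101
  {N2} + {C3, X6, E5}: 48 + 73 = 121
  {C3, N2} + {X6, E5}: 56 + 73 = 129
  {X6} + {C3, N2, E5}: 70 + 80 = 150
  {C3, X6} + {N2, E5}: 73 + 80 = 153
  {N2, X6} + {C3, E5}: 86 + 50 = 136
  … (7 splits in total)
Best: vehicle 1 DC → C3 → DC = 12; vehicle 2 DC → N2 → X6 → E5 → DC = 89; combined 101.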